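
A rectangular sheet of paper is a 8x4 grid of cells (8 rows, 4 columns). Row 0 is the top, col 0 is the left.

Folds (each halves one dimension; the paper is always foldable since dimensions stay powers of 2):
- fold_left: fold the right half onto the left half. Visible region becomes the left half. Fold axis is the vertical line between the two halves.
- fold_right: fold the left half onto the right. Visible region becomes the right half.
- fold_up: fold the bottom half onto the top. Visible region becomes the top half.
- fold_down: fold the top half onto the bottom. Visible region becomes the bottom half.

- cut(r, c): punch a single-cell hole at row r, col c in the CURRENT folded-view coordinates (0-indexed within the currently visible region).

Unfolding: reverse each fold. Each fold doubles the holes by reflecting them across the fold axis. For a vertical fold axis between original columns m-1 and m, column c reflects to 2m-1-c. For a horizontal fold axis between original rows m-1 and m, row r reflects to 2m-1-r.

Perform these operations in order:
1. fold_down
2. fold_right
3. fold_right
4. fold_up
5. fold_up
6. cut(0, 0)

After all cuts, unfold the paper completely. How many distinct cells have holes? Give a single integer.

Answer: 32

Derivation:
Op 1 fold_down: fold axis h@4; visible region now rows[4,8) x cols[0,4) = 4x4
Op 2 fold_right: fold axis v@2; visible region now rows[4,8) x cols[2,4) = 4x2
Op 3 fold_right: fold axis v@3; visible region now rows[4,8) x cols[3,4) = 4x1
Op 4 fold_up: fold axis h@6; visible region now rows[4,6) x cols[3,4) = 2x1
Op 5 fold_up: fold axis h@5; visible region now rows[4,5) x cols[3,4) = 1x1
Op 6 cut(0, 0): punch at orig (4,3); cuts so far [(4, 3)]; region rows[4,5) x cols[3,4) = 1x1
Unfold 1 (reflect across h@5): 2 holes -> [(4, 3), (5, 3)]
Unfold 2 (reflect across h@6): 4 holes -> [(4, 3), (5, 3), (6, 3), (7, 3)]
Unfold 3 (reflect across v@3): 8 holes -> [(4, 2), (4, 3), (5, 2), (5, 3), (6, 2), (6, 3), (7, 2), (7, 3)]
Unfold 4 (reflect across v@2): 16 holes -> [(4, 0), (4, 1), (4, 2), (4, 3), (5, 0), (5, 1), (5, 2), (5, 3), (6, 0), (6, 1), (6, 2), (6, 3), (7, 0), (7, 1), (7, 2), (7, 3)]
Unfold 5 (reflect across h@4): 32 holes -> [(0, 0), (0, 1), (0, 2), (0, 3), (1, 0), (1, 1), (1, 2), (1, 3), (2, 0), (2, 1), (2, 2), (2, 3), (3, 0), (3, 1), (3, 2), (3, 3), (4, 0), (4, 1), (4, 2), (4, 3), (5, 0), (5, 1), (5, 2), (5, 3), (6, 0), (6, 1), (6, 2), (6, 3), (7, 0), (7, 1), (7, 2), (7, 3)]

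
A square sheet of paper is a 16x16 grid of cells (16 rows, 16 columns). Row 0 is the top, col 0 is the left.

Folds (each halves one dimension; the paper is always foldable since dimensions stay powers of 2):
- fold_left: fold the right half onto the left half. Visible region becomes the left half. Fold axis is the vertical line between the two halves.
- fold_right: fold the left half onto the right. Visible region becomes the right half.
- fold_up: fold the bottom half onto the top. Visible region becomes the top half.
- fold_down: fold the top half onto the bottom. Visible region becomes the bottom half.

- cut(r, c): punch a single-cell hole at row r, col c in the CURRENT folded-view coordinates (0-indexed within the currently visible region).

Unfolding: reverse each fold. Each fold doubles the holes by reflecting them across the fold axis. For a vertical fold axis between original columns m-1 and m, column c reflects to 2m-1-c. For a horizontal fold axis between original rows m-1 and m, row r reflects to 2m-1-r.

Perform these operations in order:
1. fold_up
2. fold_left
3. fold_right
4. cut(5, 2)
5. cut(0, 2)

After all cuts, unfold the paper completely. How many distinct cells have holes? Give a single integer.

Answer: 16

Derivation:
Op 1 fold_up: fold axis h@8; visible region now rows[0,8) x cols[0,16) = 8x16
Op 2 fold_left: fold axis v@8; visible region now rows[0,8) x cols[0,8) = 8x8
Op 3 fold_right: fold axis v@4; visible region now rows[0,8) x cols[4,8) = 8x4
Op 4 cut(5, 2): punch at orig (5,6); cuts so far [(5, 6)]; region rows[0,8) x cols[4,8) = 8x4
Op 5 cut(0, 2): punch at orig (0,6); cuts so far [(0, 6), (5, 6)]; region rows[0,8) x cols[4,8) = 8x4
Unfold 1 (reflect across v@4): 4 holes -> [(0, 1), (0, 6), (5, 1), (5, 6)]
Unfold 2 (reflect across v@8): 8 holes -> [(0, 1), (0, 6), (0, 9), (0, 14), (5, 1), (5, 6), (5, 9), (5, 14)]
Unfold 3 (reflect across h@8): 16 holes -> [(0, 1), (0, 6), (0, 9), (0, 14), (5, 1), (5, 6), (5, 9), (5, 14), (10, 1), (10, 6), (10, 9), (10, 14), (15, 1), (15, 6), (15, 9), (15, 14)]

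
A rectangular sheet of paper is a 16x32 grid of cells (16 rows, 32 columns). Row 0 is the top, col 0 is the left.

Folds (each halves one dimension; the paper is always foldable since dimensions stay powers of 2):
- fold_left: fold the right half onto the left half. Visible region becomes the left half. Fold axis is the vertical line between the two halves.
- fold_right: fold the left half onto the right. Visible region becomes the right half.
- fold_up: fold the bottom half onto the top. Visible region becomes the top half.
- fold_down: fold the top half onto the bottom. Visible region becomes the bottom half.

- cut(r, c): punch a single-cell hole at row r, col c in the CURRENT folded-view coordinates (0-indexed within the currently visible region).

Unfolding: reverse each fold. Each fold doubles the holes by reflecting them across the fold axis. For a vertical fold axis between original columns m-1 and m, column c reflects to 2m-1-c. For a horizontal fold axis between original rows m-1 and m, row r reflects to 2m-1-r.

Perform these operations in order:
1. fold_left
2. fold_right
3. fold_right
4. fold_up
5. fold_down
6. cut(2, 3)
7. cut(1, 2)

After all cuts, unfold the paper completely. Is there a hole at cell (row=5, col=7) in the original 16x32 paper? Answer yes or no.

Answer: no

Derivation:
Op 1 fold_left: fold axis v@16; visible region now rows[0,16) x cols[0,16) = 16x16
Op 2 fold_right: fold axis v@8; visible region now rows[0,16) x cols[8,16) = 16x8
Op 3 fold_right: fold axis v@12; visible region now rows[0,16) x cols[12,16) = 16x4
Op 4 fold_up: fold axis h@8; visible region now rows[0,8) x cols[12,16) = 8x4
Op 5 fold_down: fold axis h@4; visible region now rows[4,8) x cols[12,16) = 4x4
Op 6 cut(2, 3): punch at orig (6,15); cuts so far [(6, 15)]; region rows[4,8) x cols[12,16) = 4x4
Op 7 cut(1, 2): punch at orig (5,14); cuts so far [(5, 14), (6, 15)]; region rows[4,8) x cols[12,16) = 4x4
Unfold 1 (reflect across h@4): 4 holes -> [(1, 15), (2, 14), (5, 14), (6, 15)]
Unfold 2 (reflect across h@8): 8 holes -> [(1, 15), (2, 14), (5, 14), (6, 15), (9, 15), (10, 14), (13, 14), (14, 15)]
Unfold 3 (reflect across v@12): 16 holes -> [(1, 8), (1, 15), (2, 9), (2, 14), (5, 9), (5, 14), (6, 8), (6, 15), (9, 8), (9, 15), (10, 9), (10, 14), (13, 9), (13, 14), (14, 8), (14, 15)]
Unfold 4 (reflect across v@8): 32 holes -> [(1, 0), (1, 7), (1, 8), (1, 15), (2, 1), (2, 6), (2, 9), (2, 14), (5, 1), (5, 6), (5, 9), (5, 14), (6, 0), (6, 7), (6, 8), (6, 15), (9, 0), (9, 7), (9, 8), (9, 15), (10, 1), (10, 6), (10, 9), (10, 14), (13, 1), (13, 6), (13, 9), (13, 14), (14, 0), (14, 7), (14, 8), (14, 15)]
Unfold 5 (reflect across v@16): 64 holes -> [(1, 0), (1, 7), (1, 8), (1, 15), (1, 16), (1, 23), (1, 24), (1, 31), (2, 1), (2, 6), (2, 9), (2, 14), (2, 17), (2, 22), (2, 25), (2, 30), (5, 1), (5, 6), (5, 9), (5, 14), (5, 17), (5, 22), (5, 25), (5, 30), (6, 0), (6, 7), (6, 8), (6, 15), (6, 16), (6, 23), (6, 24), (6, 31), (9, 0), (9, 7), (9, 8), (9, 15), (9, 16), (9, 23), (9, 24), (9, 31), (10, 1), (10, 6), (10, 9), (10, 14), (10, 17), (10, 22), (10, 25), (10, 30), (13, 1), (13, 6), (13, 9), (13, 14), (13, 17), (13, 22), (13, 25), (13, 30), (14, 0), (14, 7), (14, 8), (14, 15), (14, 16), (14, 23), (14, 24), (14, 31)]
Holes: [(1, 0), (1, 7), (1, 8), (1, 15), (1, 16), (1, 23), (1, 24), (1, 31), (2, 1), (2, 6), (2, 9), (2, 14), (2, 17), (2, 22), (2, 25), (2, 30), (5, 1), (5, 6), (5, 9), (5, 14), (5, 17), (5, 22), (5, 25), (5, 30), (6, 0), (6, 7), (6, 8), (6, 15), (6, 16), (6, 23), (6, 24), (6, 31), (9, 0), (9, 7), (9, 8), (9, 15), (9, 16), (9, 23), (9, 24), (9, 31), (10, 1), (10, 6), (10, 9), (10, 14), (10, 17), (10, 22), (10, 25), (10, 30), (13, 1), (13, 6), (13, 9), (13, 14), (13, 17), (13, 22), (13, 25), (13, 30), (14, 0), (14, 7), (14, 8), (14, 15), (14, 16), (14, 23), (14, 24), (14, 31)]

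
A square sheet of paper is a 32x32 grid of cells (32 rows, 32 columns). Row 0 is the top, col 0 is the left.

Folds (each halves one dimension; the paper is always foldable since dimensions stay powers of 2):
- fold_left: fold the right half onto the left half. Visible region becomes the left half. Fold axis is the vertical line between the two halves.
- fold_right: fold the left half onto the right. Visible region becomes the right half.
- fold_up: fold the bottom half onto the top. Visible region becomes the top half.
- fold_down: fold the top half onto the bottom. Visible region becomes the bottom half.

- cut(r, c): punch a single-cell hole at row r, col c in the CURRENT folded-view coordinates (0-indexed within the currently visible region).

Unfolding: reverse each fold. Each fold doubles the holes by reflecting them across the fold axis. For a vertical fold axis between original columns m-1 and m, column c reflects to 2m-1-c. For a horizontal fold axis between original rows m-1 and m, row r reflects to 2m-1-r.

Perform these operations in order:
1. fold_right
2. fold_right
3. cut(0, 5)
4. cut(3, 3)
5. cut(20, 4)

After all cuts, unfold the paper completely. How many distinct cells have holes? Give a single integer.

Answer: 12

Derivation:
Op 1 fold_right: fold axis v@16; visible region now rows[0,32) x cols[16,32) = 32x16
Op 2 fold_right: fold axis v@24; visible region now rows[0,32) x cols[24,32) = 32x8
Op 3 cut(0, 5): punch at orig (0,29); cuts so far [(0, 29)]; region rows[0,32) x cols[24,32) = 32x8
Op 4 cut(3, 3): punch at orig (3,27); cuts so far [(0, 29), (3, 27)]; region rows[0,32) x cols[24,32) = 32x8
Op 5 cut(20, 4): punch at orig (20,28); cuts so far [(0, 29), (3, 27), (20, 28)]; region rows[0,32) x cols[24,32) = 32x8
Unfold 1 (reflect across v@24): 6 holes -> [(0, 18), (0, 29), (3, 20), (3, 27), (20, 19), (20, 28)]
Unfold 2 (reflect across v@16): 12 holes -> [(0, 2), (0, 13), (0, 18), (0, 29), (3, 4), (3, 11), (3, 20), (3, 27), (20, 3), (20, 12), (20, 19), (20, 28)]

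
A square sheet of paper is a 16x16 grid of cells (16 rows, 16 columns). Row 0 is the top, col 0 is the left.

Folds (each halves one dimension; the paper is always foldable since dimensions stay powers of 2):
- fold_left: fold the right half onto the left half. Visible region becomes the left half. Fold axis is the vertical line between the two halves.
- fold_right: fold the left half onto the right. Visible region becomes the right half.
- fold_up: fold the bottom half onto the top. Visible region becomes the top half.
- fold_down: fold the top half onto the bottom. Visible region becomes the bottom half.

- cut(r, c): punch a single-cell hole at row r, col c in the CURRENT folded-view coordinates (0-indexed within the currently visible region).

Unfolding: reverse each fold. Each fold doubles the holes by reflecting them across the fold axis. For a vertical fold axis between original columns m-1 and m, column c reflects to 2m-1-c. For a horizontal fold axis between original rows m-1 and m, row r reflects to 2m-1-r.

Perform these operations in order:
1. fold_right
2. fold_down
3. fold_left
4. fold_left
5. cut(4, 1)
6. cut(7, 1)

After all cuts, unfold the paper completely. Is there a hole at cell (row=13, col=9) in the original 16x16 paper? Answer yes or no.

Answer: no

Derivation:
Op 1 fold_right: fold axis v@8; visible region now rows[0,16) x cols[8,16) = 16x8
Op 2 fold_down: fold axis h@8; visible region now rows[8,16) x cols[8,16) = 8x8
Op 3 fold_left: fold axis v@12; visible region now rows[8,16) x cols[8,12) = 8x4
Op 4 fold_left: fold axis v@10; visible region now rows[8,16) x cols[8,10) = 8x2
Op 5 cut(4, 1): punch at orig (12,9); cuts so far [(12, 9)]; region rows[8,16) x cols[8,10) = 8x2
Op 6 cut(7, 1): punch at orig (15,9); cuts so far [(12, 9), (15, 9)]; region rows[8,16) x cols[8,10) = 8x2
Unfold 1 (reflect across v@10): 4 holes -> [(12, 9), (12, 10), (15, 9), (15, 10)]
Unfold 2 (reflect across v@12): 8 holes -> [(12, 9), (12, 10), (12, 13), (12, 14), (15, 9), (15, 10), (15, 13), (15, 14)]
Unfold 3 (reflect across h@8): 16 holes -> [(0, 9), (0, 10), (0, 13), (0, 14), (3, 9), (3, 10), (3, 13), (3, 14), (12, 9), (12, 10), (12, 13), (12, 14), (15, 9), (15, 10), (15, 13), (15, 14)]
Unfold 4 (reflect across v@8): 32 holes -> [(0, 1), (0, 2), (0, 5), (0, 6), (0, 9), (0, 10), (0, 13), (0, 14), (3, 1), (3, 2), (3, 5), (3, 6), (3, 9), (3, 10), (3, 13), (3, 14), (12, 1), (12, 2), (12, 5), (12, 6), (12, 9), (12, 10), (12, 13), (12, 14), (15, 1), (15, 2), (15, 5), (15, 6), (15, 9), (15, 10), (15, 13), (15, 14)]
Holes: [(0, 1), (0, 2), (0, 5), (0, 6), (0, 9), (0, 10), (0, 13), (0, 14), (3, 1), (3, 2), (3, 5), (3, 6), (3, 9), (3, 10), (3, 13), (3, 14), (12, 1), (12, 2), (12, 5), (12, 6), (12, 9), (12, 10), (12, 13), (12, 14), (15, 1), (15, 2), (15, 5), (15, 6), (15, 9), (15, 10), (15, 13), (15, 14)]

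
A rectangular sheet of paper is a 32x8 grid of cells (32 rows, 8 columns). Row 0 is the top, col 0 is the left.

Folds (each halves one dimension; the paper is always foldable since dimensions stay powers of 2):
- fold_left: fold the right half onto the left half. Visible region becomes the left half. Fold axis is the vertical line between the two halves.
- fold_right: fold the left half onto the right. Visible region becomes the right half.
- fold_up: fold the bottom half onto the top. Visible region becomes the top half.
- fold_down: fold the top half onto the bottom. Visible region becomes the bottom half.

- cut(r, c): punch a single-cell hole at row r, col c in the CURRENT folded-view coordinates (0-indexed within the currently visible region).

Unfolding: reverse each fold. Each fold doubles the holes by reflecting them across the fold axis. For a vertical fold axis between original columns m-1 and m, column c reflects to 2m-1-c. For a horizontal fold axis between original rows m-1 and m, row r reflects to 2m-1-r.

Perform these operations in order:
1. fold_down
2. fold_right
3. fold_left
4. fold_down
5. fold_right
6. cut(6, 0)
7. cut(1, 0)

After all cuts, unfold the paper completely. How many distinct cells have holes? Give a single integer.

Op 1 fold_down: fold axis h@16; visible region now rows[16,32) x cols[0,8) = 16x8
Op 2 fold_right: fold axis v@4; visible region now rows[16,32) x cols[4,8) = 16x4
Op 3 fold_left: fold axis v@6; visible region now rows[16,32) x cols[4,6) = 16x2
Op 4 fold_down: fold axis h@24; visible region now rows[24,32) x cols[4,6) = 8x2
Op 5 fold_right: fold axis v@5; visible region now rows[24,32) x cols[5,6) = 8x1
Op 6 cut(6, 0): punch at orig (30,5); cuts so far [(30, 5)]; region rows[24,32) x cols[5,6) = 8x1
Op 7 cut(1, 0): punch at orig (25,5); cuts so far [(25, 5), (30, 5)]; region rows[24,32) x cols[5,6) = 8x1
Unfold 1 (reflect across v@5): 4 holes -> [(25, 4), (25, 5), (30, 4), (30, 5)]
Unfold 2 (reflect across h@24): 8 holes -> [(17, 4), (17, 5), (22, 4), (22, 5), (25, 4), (25, 5), (30, 4), (30, 5)]
Unfold 3 (reflect across v@6): 16 holes -> [(17, 4), (17, 5), (17, 6), (17, 7), (22, 4), (22, 5), (22, 6), (22, 7), (25, 4), (25, 5), (25, 6), (25, 7), (30, 4), (30, 5), (30, 6), (30, 7)]
Unfold 4 (reflect across v@4): 32 holes -> [(17, 0), (17, 1), (17, 2), (17, 3), (17, 4), (17, 5), (17, 6), (17, 7), (22, 0), (22, 1), (22, 2), (22, 3), (22, 4), (22, 5), (22, 6), (22, 7), (25, 0), (25, 1), (25, 2), (25, 3), (25, 4), (25, 5), (25, 6), (25, 7), (30, 0), (30, 1), (30, 2), (30, 3), (30, 4), (30, 5), (30, 6), (30, 7)]
Unfold 5 (reflect across h@16): 64 holes -> [(1, 0), (1, 1), (1, 2), (1, 3), (1, 4), (1, 5), (1, 6), (1, 7), (6, 0), (6, 1), (6, 2), (6, 3), (6, 4), (6, 5), (6, 6), (6, 7), (9, 0), (9, 1), (9, 2), (9, 3), (9, 4), (9, 5), (9, 6), (9, 7), (14, 0), (14, 1), (14, 2), (14, 3), (14, 4), (14, 5), (14, 6), (14, 7), (17, 0), (17, 1), (17, 2), (17, 3), (17, 4), (17, 5), (17, 6), (17, 7), (22, 0), (22, 1), (22, 2), (22, 3), (22, 4), (22, 5), (22, 6), (22, 7), (25, 0), (25, 1), (25, 2), (25, 3), (25, 4), (25, 5), (25, 6), (25, 7), (30, 0), (30, 1), (30, 2), (30, 3), (30, 4), (30, 5), (30, 6), (30, 7)]

Answer: 64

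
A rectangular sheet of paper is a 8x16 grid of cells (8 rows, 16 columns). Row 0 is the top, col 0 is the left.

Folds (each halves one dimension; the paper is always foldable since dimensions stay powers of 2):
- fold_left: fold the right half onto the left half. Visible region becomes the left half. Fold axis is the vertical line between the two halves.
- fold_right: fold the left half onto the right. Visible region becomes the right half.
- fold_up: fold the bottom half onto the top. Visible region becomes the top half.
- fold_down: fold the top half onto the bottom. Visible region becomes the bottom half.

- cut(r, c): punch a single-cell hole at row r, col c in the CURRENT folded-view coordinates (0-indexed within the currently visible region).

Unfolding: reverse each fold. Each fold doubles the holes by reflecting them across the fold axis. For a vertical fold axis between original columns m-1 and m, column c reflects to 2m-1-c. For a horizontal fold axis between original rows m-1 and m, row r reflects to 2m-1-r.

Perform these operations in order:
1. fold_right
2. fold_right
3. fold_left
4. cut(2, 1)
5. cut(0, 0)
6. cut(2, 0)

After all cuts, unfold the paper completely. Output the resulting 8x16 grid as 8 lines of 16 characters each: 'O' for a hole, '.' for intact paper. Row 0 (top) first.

Answer: O..OO..OO..OO..O
................
OOOOOOOOOOOOOOOO
................
................
................
................
................

Derivation:
Op 1 fold_right: fold axis v@8; visible region now rows[0,8) x cols[8,16) = 8x8
Op 2 fold_right: fold axis v@12; visible region now rows[0,8) x cols[12,16) = 8x4
Op 3 fold_left: fold axis v@14; visible region now rows[0,8) x cols[12,14) = 8x2
Op 4 cut(2, 1): punch at orig (2,13); cuts so far [(2, 13)]; region rows[0,8) x cols[12,14) = 8x2
Op 5 cut(0, 0): punch at orig (0,12); cuts so far [(0, 12), (2, 13)]; region rows[0,8) x cols[12,14) = 8x2
Op 6 cut(2, 0): punch at orig (2,12); cuts so far [(0, 12), (2, 12), (2, 13)]; region rows[0,8) x cols[12,14) = 8x2
Unfold 1 (reflect across v@14): 6 holes -> [(0, 12), (0, 15), (2, 12), (2, 13), (2, 14), (2, 15)]
Unfold 2 (reflect across v@12): 12 holes -> [(0, 8), (0, 11), (0, 12), (0, 15), (2, 8), (2, 9), (2, 10), (2, 11), (2, 12), (2, 13), (2, 14), (2, 15)]
Unfold 3 (reflect across v@8): 24 holes -> [(0, 0), (0, 3), (0, 4), (0, 7), (0, 8), (0, 11), (0, 12), (0, 15), (2, 0), (2, 1), (2, 2), (2, 3), (2, 4), (2, 5), (2, 6), (2, 7), (2, 8), (2, 9), (2, 10), (2, 11), (2, 12), (2, 13), (2, 14), (2, 15)]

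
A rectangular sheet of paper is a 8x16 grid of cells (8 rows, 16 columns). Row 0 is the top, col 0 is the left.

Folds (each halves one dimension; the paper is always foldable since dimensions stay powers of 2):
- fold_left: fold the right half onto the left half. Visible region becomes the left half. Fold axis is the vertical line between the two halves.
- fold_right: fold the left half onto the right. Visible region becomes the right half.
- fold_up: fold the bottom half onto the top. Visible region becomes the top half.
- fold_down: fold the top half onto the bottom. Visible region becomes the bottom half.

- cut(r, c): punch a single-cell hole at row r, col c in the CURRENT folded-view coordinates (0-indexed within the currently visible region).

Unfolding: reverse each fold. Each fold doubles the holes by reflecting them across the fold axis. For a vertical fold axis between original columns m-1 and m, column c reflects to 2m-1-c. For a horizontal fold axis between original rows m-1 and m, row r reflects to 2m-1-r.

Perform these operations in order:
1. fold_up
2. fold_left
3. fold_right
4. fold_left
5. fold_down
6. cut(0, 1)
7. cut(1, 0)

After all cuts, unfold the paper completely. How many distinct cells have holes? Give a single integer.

Op 1 fold_up: fold axis h@4; visible region now rows[0,4) x cols[0,16) = 4x16
Op 2 fold_left: fold axis v@8; visible region now rows[0,4) x cols[0,8) = 4x8
Op 3 fold_right: fold axis v@4; visible region now rows[0,4) x cols[4,8) = 4x4
Op 4 fold_left: fold axis v@6; visible region now rows[0,4) x cols[4,6) = 4x2
Op 5 fold_down: fold axis h@2; visible region now rows[2,4) x cols[4,6) = 2x2
Op 6 cut(0, 1): punch at orig (2,5); cuts so far [(2, 5)]; region rows[2,4) x cols[4,6) = 2x2
Op 7 cut(1, 0): punch at orig (3,4); cuts so far [(2, 5), (3, 4)]; region rows[2,4) x cols[4,6) = 2x2
Unfold 1 (reflect across h@2): 4 holes -> [(0, 4), (1, 5), (2, 5), (3, 4)]
Unfold 2 (reflect across v@6): 8 holes -> [(0, 4), (0, 7), (1, 5), (1, 6), (2, 5), (2, 6), (3, 4), (3, 7)]
Unfold 3 (reflect across v@4): 16 holes -> [(0, 0), (0, 3), (0, 4), (0, 7), (1, 1), (1, 2), (1, 5), (1, 6), (2, 1), (2, 2), (2, 5), (2, 6), (3, 0), (3, 3), (3, 4), (3, 7)]
Unfold 4 (reflect across v@8): 32 holes -> [(0, 0), (0, 3), (0, 4), (0, 7), (0, 8), (0, 11), (0, 12), (0, 15), (1, 1), (1, 2), (1, 5), (1, 6), (1, 9), (1, 10), (1, 13), (1, 14), (2, 1), (2, 2), (2, 5), (2, 6), (2, 9), (2, 10), (2, 13), (2, 14), (3, 0), (3, 3), (3, 4), (3, 7), (3, 8), (3, 11), (3, 12), (3, 15)]
Unfold 5 (reflect across h@4): 64 holes -> [(0, 0), (0, 3), (0, 4), (0, 7), (0, 8), (0, 11), (0, 12), (0, 15), (1, 1), (1, 2), (1, 5), (1, 6), (1, 9), (1, 10), (1, 13), (1, 14), (2, 1), (2, 2), (2, 5), (2, 6), (2, 9), (2, 10), (2, 13), (2, 14), (3, 0), (3, 3), (3, 4), (3, 7), (3, 8), (3, 11), (3, 12), (3, 15), (4, 0), (4, 3), (4, 4), (4, 7), (4, 8), (4, 11), (4, 12), (4, 15), (5, 1), (5, 2), (5, 5), (5, 6), (5, 9), (5, 10), (5, 13), (5, 14), (6, 1), (6, 2), (6, 5), (6, 6), (6, 9), (6, 10), (6, 13), (6, 14), (7, 0), (7, 3), (7, 4), (7, 7), (7, 8), (7, 11), (7, 12), (7, 15)]

Answer: 64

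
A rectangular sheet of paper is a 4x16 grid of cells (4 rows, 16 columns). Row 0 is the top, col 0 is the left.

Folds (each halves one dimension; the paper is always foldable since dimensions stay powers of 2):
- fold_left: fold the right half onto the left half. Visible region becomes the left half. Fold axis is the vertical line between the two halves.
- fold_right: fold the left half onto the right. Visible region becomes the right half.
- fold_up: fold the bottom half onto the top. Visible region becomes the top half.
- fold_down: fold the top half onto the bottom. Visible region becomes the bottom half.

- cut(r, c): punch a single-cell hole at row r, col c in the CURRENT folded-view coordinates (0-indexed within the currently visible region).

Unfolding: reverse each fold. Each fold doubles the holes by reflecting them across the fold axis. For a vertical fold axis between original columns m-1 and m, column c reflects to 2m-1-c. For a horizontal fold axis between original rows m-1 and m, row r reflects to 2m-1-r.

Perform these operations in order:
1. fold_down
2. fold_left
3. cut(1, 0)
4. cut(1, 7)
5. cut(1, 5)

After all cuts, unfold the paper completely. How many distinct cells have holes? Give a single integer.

Op 1 fold_down: fold axis h@2; visible region now rows[2,4) x cols[0,16) = 2x16
Op 2 fold_left: fold axis v@8; visible region now rows[2,4) x cols[0,8) = 2x8
Op 3 cut(1, 0): punch at orig (3,0); cuts so far [(3, 0)]; region rows[2,4) x cols[0,8) = 2x8
Op 4 cut(1, 7): punch at orig (3,7); cuts so far [(3, 0), (3, 7)]; region rows[2,4) x cols[0,8) = 2x8
Op 5 cut(1, 5): punch at orig (3,5); cuts so far [(3, 0), (3, 5), (3, 7)]; region rows[2,4) x cols[0,8) = 2x8
Unfold 1 (reflect across v@8): 6 holes -> [(3, 0), (3, 5), (3, 7), (3, 8), (3, 10), (3, 15)]
Unfold 2 (reflect across h@2): 12 holes -> [(0, 0), (0, 5), (0, 7), (0, 8), (0, 10), (0, 15), (3, 0), (3, 5), (3, 7), (3, 8), (3, 10), (3, 15)]

Answer: 12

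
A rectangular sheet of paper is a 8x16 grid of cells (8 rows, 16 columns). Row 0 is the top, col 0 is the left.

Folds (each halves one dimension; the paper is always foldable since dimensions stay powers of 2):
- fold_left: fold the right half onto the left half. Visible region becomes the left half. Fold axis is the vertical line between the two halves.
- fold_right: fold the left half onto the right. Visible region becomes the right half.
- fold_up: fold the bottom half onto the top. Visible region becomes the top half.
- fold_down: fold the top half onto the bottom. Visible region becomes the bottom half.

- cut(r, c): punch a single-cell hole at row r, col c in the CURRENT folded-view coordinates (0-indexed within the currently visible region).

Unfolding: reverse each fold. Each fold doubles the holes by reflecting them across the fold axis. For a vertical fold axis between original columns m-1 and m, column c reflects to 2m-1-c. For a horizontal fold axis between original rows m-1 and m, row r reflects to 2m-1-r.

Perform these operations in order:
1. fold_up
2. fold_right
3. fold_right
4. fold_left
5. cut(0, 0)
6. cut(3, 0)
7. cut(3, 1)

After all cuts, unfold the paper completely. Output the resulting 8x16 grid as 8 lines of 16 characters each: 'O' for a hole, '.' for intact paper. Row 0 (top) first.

Answer: O..OO..OO..OO..O
................
................
OOOOOOOOOOOOOOOO
OOOOOOOOOOOOOOOO
................
................
O..OO..OO..OO..O

Derivation:
Op 1 fold_up: fold axis h@4; visible region now rows[0,4) x cols[0,16) = 4x16
Op 2 fold_right: fold axis v@8; visible region now rows[0,4) x cols[8,16) = 4x8
Op 3 fold_right: fold axis v@12; visible region now rows[0,4) x cols[12,16) = 4x4
Op 4 fold_left: fold axis v@14; visible region now rows[0,4) x cols[12,14) = 4x2
Op 5 cut(0, 0): punch at orig (0,12); cuts so far [(0, 12)]; region rows[0,4) x cols[12,14) = 4x2
Op 6 cut(3, 0): punch at orig (3,12); cuts so far [(0, 12), (3, 12)]; region rows[0,4) x cols[12,14) = 4x2
Op 7 cut(3, 1): punch at orig (3,13); cuts so far [(0, 12), (3, 12), (3, 13)]; region rows[0,4) x cols[12,14) = 4x2
Unfold 1 (reflect across v@14): 6 holes -> [(0, 12), (0, 15), (3, 12), (3, 13), (3, 14), (3, 15)]
Unfold 2 (reflect across v@12): 12 holes -> [(0, 8), (0, 11), (0, 12), (0, 15), (3, 8), (3, 9), (3, 10), (3, 11), (3, 12), (3, 13), (3, 14), (3, 15)]
Unfold 3 (reflect across v@8): 24 holes -> [(0, 0), (0, 3), (0, 4), (0, 7), (0, 8), (0, 11), (0, 12), (0, 15), (3, 0), (3, 1), (3, 2), (3, 3), (3, 4), (3, 5), (3, 6), (3, 7), (3, 8), (3, 9), (3, 10), (3, 11), (3, 12), (3, 13), (3, 14), (3, 15)]
Unfold 4 (reflect across h@4): 48 holes -> [(0, 0), (0, 3), (0, 4), (0, 7), (0, 8), (0, 11), (0, 12), (0, 15), (3, 0), (3, 1), (3, 2), (3, 3), (3, 4), (3, 5), (3, 6), (3, 7), (3, 8), (3, 9), (3, 10), (3, 11), (3, 12), (3, 13), (3, 14), (3, 15), (4, 0), (4, 1), (4, 2), (4, 3), (4, 4), (4, 5), (4, 6), (4, 7), (4, 8), (4, 9), (4, 10), (4, 11), (4, 12), (4, 13), (4, 14), (4, 15), (7, 0), (7, 3), (7, 4), (7, 7), (7, 8), (7, 11), (7, 12), (7, 15)]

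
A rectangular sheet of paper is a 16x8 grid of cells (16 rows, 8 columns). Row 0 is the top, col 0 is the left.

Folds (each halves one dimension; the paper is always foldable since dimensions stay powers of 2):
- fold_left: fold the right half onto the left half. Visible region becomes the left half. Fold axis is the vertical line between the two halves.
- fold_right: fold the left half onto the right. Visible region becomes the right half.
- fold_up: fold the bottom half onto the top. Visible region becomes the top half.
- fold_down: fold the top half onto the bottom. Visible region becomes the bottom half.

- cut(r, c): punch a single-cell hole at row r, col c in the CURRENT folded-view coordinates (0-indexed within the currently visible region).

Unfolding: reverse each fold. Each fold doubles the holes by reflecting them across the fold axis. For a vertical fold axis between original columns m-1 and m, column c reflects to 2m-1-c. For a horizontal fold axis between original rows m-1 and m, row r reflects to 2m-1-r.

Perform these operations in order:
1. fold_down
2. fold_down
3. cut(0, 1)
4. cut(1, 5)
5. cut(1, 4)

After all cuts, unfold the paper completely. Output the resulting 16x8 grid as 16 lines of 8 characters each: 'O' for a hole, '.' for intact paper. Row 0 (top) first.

Answer: ........
........
....OO..
.O......
.O......
....OO..
........
........
........
........
....OO..
.O......
.O......
....OO..
........
........

Derivation:
Op 1 fold_down: fold axis h@8; visible region now rows[8,16) x cols[0,8) = 8x8
Op 2 fold_down: fold axis h@12; visible region now rows[12,16) x cols[0,8) = 4x8
Op 3 cut(0, 1): punch at orig (12,1); cuts so far [(12, 1)]; region rows[12,16) x cols[0,8) = 4x8
Op 4 cut(1, 5): punch at orig (13,5); cuts so far [(12, 1), (13, 5)]; region rows[12,16) x cols[0,8) = 4x8
Op 5 cut(1, 4): punch at orig (13,4); cuts so far [(12, 1), (13, 4), (13, 5)]; region rows[12,16) x cols[0,8) = 4x8
Unfold 1 (reflect across h@12): 6 holes -> [(10, 4), (10, 5), (11, 1), (12, 1), (13, 4), (13, 5)]
Unfold 2 (reflect across h@8): 12 holes -> [(2, 4), (2, 5), (3, 1), (4, 1), (5, 4), (5, 5), (10, 4), (10, 5), (11, 1), (12, 1), (13, 4), (13, 5)]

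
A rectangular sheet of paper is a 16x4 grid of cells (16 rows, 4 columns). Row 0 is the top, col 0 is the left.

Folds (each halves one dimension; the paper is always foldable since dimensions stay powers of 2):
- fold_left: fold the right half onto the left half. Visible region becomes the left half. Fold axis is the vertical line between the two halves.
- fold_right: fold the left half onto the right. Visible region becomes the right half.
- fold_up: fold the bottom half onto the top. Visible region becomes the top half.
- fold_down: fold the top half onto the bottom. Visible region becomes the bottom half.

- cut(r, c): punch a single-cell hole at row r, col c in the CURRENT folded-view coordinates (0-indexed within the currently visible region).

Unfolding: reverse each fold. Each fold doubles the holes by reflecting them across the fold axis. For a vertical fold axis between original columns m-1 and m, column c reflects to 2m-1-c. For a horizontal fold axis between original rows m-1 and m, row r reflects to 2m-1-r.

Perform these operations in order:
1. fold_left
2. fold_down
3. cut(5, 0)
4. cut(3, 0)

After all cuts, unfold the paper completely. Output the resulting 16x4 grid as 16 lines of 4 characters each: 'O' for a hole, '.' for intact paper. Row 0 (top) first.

Op 1 fold_left: fold axis v@2; visible region now rows[0,16) x cols[0,2) = 16x2
Op 2 fold_down: fold axis h@8; visible region now rows[8,16) x cols[0,2) = 8x2
Op 3 cut(5, 0): punch at orig (13,0); cuts so far [(13, 0)]; region rows[8,16) x cols[0,2) = 8x2
Op 4 cut(3, 0): punch at orig (11,0); cuts so far [(11, 0), (13, 0)]; region rows[8,16) x cols[0,2) = 8x2
Unfold 1 (reflect across h@8): 4 holes -> [(2, 0), (4, 0), (11, 0), (13, 0)]
Unfold 2 (reflect across v@2): 8 holes -> [(2, 0), (2, 3), (4, 0), (4, 3), (11, 0), (11, 3), (13, 0), (13, 3)]

Answer: ....
....
O..O
....
O..O
....
....
....
....
....
....
O..O
....
O..O
....
....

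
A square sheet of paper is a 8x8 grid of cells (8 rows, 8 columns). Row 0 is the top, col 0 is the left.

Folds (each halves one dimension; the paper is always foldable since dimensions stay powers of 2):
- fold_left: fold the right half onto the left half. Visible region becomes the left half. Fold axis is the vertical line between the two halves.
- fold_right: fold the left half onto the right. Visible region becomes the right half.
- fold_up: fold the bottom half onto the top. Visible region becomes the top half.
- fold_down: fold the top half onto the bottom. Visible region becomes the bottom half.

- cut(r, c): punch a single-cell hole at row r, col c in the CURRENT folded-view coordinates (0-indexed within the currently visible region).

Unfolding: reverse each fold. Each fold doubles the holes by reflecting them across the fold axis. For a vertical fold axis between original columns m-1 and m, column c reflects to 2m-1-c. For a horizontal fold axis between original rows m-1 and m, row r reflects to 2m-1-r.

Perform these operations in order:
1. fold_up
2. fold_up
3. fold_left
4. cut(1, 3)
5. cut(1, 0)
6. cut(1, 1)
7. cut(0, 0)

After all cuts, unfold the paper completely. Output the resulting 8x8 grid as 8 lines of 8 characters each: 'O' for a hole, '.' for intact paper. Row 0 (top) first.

Answer: O......O
OO.OO.OO
OO.OO.OO
O......O
O......O
OO.OO.OO
OO.OO.OO
O......O

Derivation:
Op 1 fold_up: fold axis h@4; visible region now rows[0,4) x cols[0,8) = 4x8
Op 2 fold_up: fold axis h@2; visible region now rows[0,2) x cols[0,8) = 2x8
Op 3 fold_left: fold axis v@4; visible region now rows[0,2) x cols[0,4) = 2x4
Op 4 cut(1, 3): punch at orig (1,3); cuts so far [(1, 3)]; region rows[0,2) x cols[0,4) = 2x4
Op 5 cut(1, 0): punch at orig (1,0); cuts so far [(1, 0), (1, 3)]; region rows[0,2) x cols[0,4) = 2x4
Op 6 cut(1, 1): punch at orig (1,1); cuts so far [(1, 0), (1, 1), (1, 3)]; region rows[0,2) x cols[0,4) = 2x4
Op 7 cut(0, 0): punch at orig (0,0); cuts so far [(0, 0), (1, 0), (1, 1), (1, 3)]; region rows[0,2) x cols[0,4) = 2x4
Unfold 1 (reflect across v@4): 8 holes -> [(0, 0), (0, 7), (1, 0), (1, 1), (1, 3), (1, 4), (1, 6), (1, 7)]
Unfold 2 (reflect across h@2): 16 holes -> [(0, 0), (0, 7), (1, 0), (1, 1), (1, 3), (1, 4), (1, 6), (1, 7), (2, 0), (2, 1), (2, 3), (2, 4), (2, 6), (2, 7), (3, 0), (3, 7)]
Unfold 3 (reflect across h@4): 32 holes -> [(0, 0), (0, 7), (1, 0), (1, 1), (1, 3), (1, 4), (1, 6), (1, 7), (2, 0), (2, 1), (2, 3), (2, 4), (2, 6), (2, 7), (3, 0), (3, 7), (4, 0), (4, 7), (5, 0), (5, 1), (5, 3), (5, 4), (5, 6), (5, 7), (6, 0), (6, 1), (6, 3), (6, 4), (6, 6), (6, 7), (7, 0), (7, 7)]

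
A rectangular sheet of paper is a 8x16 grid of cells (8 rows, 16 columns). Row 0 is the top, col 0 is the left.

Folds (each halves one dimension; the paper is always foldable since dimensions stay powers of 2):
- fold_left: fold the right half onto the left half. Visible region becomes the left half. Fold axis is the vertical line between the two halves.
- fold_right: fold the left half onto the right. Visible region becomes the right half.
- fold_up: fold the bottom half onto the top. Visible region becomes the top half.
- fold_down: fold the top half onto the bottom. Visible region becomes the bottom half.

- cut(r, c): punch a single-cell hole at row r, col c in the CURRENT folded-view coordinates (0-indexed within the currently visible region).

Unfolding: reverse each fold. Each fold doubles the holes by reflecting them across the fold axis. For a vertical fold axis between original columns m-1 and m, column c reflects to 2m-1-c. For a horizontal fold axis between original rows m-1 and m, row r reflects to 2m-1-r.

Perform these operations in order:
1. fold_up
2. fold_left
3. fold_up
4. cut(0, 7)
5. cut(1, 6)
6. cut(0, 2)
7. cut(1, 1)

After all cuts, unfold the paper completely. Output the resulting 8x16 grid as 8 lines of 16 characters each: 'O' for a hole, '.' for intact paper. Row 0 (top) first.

Op 1 fold_up: fold axis h@4; visible region now rows[0,4) x cols[0,16) = 4x16
Op 2 fold_left: fold axis v@8; visible region now rows[0,4) x cols[0,8) = 4x8
Op 3 fold_up: fold axis h@2; visible region now rows[0,2) x cols[0,8) = 2x8
Op 4 cut(0, 7): punch at orig (0,7); cuts so far [(0, 7)]; region rows[0,2) x cols[0,8) = 2x8
Op 5 cut(1, 6): punch at orig (1,6); cuts so far [(0, 7), (1, 6)]; region rows[0,2) x cols[0,8) = 2x8
Op 6 cut(0, 2): punch at orig (0,2); cuts so far [(0, 2), (0, 7), (1, 6)]; region rows[0,2) x cols[0,8) = 2x8
Op 7 cut(1, 1): punch at orig (1,1); cuts so far [(0, 2), (0, 7), (1, 1), (1, 6)]; region rows[0,2) x cols[0,8) = 2x8
Unfold 1 (reflect across h@2): 8 holes -> [(0, 2), (0, 7), (1, 1), (1, 6), (2, 1), (2, 6), (3, 2), (3, 7)]
Unfold 2 (reflect across v@8): 16 holes -> [(0, 2), (0, 7), (0, 8), (0, 13), (1, 1), (1, 6), (1, 9), (1, 14), (2, 1), (2, 6), (2, 9), (2, 14), (3, 2), (3, 7), (3, 8), (3, 13)]
Unfold 3 (reflect across h@4): 32 holes -> [(0, 2), (0, 7), (0, 8), (0, 13), (1, 1), (1, 6), (1, 9), (1, 14), (2, 1), (2, 6), (2, 9), (2, 14), (3, 2), (3, 7), (3, 8), (3, 13), (4, 2), (4, 7), (4, 8), (4, 13), (5, 1), (5, 6), (5, 9), (5, 14), (6, 1), (6, 6), (6, 9), (6, 14), (7, 2), (7, 7), (7, 8), (7, 13)]

Answer: ..O....OO....O..
.O....O..O....O.
.O....O..O....O.
..O....OO....O..
..O....OO....O..
.O....O..O....O.
.O....O..O....O.
..O....OO....O..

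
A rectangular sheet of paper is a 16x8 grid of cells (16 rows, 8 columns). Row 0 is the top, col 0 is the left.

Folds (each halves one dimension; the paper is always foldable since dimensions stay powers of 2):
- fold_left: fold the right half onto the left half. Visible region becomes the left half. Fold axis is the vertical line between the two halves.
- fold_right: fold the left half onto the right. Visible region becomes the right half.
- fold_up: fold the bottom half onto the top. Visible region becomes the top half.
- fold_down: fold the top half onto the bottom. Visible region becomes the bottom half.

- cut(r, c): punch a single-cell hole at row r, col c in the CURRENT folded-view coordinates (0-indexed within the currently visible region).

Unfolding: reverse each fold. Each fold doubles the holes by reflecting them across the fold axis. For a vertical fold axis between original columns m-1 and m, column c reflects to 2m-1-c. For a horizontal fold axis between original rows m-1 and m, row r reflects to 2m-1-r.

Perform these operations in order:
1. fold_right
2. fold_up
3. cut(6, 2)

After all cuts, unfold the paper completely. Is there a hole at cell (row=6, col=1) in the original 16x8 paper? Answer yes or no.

Op 1 fold_right: fold axis v@4; visible region now rows[0,16) x cols[4,8) = 16x4
Op 2 fold_up: fold axis h@8; visible region now rows[0,8) x cols[4,8) = 8x4
Op 3 cut(6, 2): punch at orig (6,6); cuts so far [(6, 6)]; region rows[0,8) x cols[4,8) = 8x4
Unfold 1 (reflect across h@8): 2 holes -> [(6, 6), (9, 6)]
Unfold 2 (reflect across v@4): 4 holes -> [(6, 1), (6, 6), (9, 1), (9, 6)]
Holes: [(6, 1), (6, 6), (9, 1), (9, 6)]

Answer: yes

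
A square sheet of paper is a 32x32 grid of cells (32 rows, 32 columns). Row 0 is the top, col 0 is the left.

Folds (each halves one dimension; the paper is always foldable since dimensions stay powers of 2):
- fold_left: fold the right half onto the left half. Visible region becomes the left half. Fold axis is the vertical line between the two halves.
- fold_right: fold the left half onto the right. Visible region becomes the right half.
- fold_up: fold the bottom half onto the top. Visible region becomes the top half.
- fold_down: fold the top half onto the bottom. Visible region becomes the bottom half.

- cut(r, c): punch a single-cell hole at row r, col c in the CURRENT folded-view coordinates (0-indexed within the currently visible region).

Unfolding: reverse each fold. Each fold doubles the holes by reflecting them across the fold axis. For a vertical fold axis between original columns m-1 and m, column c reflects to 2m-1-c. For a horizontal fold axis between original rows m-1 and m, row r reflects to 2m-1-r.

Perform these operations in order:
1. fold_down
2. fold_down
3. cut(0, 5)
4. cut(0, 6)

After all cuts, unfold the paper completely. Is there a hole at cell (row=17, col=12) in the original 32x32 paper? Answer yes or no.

Op 1 fold_down: fold axis h@16; visible region now rows[16,32) x cols[0,32) = 16x32
Op 2 fold_down: fold axis h@24; visible region now rows[24,32) x cols[0,32) = 8x32
Op 3 cut(0, 5): punch at orig (24,5); cuts so far [(24, 5)]; region rows[24,32) x cols[0,32) = 8x32
Op 4 cut(0, 6): punch at orig (24,6); cuts so far [(24, 5), (24, 6)]; region rows[24,32) x cols[0,32) = 8x32
Unfold 1 (reflect across h@24): 4 holes -> [(23, 5), (23, 6), (24, 5), (24, 6)]
Unfold 2 (reflect across h@16): 8 holes -> [(7, 5), (7, 6), (8, 5), (8, 6), (23, 5), (23, 6), (24, 5), (24, 6)]
Holes: [(7, 5), (7, 6), (8, 5), (8, 6), (23, 5), (23, 6), (24, 5), (24, 6)]

Answer: no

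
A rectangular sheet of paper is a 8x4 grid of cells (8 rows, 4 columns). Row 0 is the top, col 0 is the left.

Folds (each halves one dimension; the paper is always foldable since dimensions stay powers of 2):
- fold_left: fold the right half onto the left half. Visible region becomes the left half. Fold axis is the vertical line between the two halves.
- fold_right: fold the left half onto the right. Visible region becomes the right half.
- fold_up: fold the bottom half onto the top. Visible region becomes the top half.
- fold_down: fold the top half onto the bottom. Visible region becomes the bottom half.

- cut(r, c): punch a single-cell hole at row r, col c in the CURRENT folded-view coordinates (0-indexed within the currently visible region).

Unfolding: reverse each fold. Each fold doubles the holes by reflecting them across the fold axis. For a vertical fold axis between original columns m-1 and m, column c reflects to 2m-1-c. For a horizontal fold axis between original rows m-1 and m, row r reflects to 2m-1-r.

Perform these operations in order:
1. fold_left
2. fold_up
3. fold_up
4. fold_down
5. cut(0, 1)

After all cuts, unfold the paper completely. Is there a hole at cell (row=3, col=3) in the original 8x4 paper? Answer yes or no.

Op 1 fold_left: fold axis v@2; visible region now rows[0,8) x cols[0,2) = 8x2
Op 2 fold_up: fold axis h@4; visible region now rows[0,4) x cols[0,2) = 4x2
Op 3 fold_up: fold axis h@2; visible region now rows[0,2) x cols[0,2) = 2x2
Op 4 fold_down: fold axis h@1; visible region now rows[1,2) x cols[0,2) = 1x2
Op 5 cut(0, 1): punch at orig (1,1); cuts so far [(1, 1)]; region rows[1,2) x cols[0,2) = 1x2
Unfold 1 (reflect across h@1): 2 holes -> [(0, 1), (1, 1)]
Unfold 2 (reflect across h@2): 4 holes -> [(0, 1), (1, 1), (2, 1), (3, 1)]
Unfold 3 (reflect across h@4): 8 holes -> [(0, 1), (1, 1), (2, 1), (3, 1), (4, 1), (5, 1), (6, 1), (7, 1)]
Unfold 4 (reflect across v@2): 16 holes -> [(0, 1), (0, 2), (1, 1), (1, 2), (2, 1), (2, 2), (3, 1), (3, 2), (4, 1), (4, 2), (5, 1), (5, 2), (6, 1), (6, 2), (7, 1), (7, 2)]
Holes: [(0, 1), (0, 2), (1, 1), (1, 2), (2, 1), (2, 2), (3, 1), (3, 2), (4, 1), (4, 2), (5, 1), (5, 2), (6, 1), (6, 2), (7, 1), (7, 2)]

Answer: no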